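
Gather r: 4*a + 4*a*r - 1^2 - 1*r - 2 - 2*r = 4*a + r*(4*a - 3) - 3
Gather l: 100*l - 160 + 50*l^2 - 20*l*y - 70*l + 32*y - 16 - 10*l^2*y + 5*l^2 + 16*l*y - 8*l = l^2*(55 - 10*y) + l*(22 - 4*y) + 32*y - 176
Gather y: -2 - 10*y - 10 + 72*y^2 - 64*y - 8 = 72*y^2 - 74*y - 20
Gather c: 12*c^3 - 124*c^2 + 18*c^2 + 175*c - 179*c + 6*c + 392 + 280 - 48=12*c^3 - 106*c^2 + 2*c + 624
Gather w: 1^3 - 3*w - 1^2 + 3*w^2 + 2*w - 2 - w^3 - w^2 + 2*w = -w^3 + 2*w^2 + w - 2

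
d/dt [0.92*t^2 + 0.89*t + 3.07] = 1.84*t + 0.89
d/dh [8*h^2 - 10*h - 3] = 16*h - 10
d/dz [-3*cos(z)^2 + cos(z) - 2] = (6*cos(z) - 1)*sin(z)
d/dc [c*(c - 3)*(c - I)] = c*(c - 3) + c*(c - I) + (c - 3)*(c - I)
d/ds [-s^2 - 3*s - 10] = -2*s - 3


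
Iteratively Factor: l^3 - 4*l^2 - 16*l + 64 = (l - 4)*(l^2 - 16) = (l - 4)^2*(l + 4)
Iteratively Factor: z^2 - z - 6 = (z + 2)*(z - 3)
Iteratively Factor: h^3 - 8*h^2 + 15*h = (h - 3)*(h^2 - 5*h) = h*(h - 3)*(h - 5)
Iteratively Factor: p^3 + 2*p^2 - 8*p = (p + 4)*(p^2 - 2*p) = (p - 2)*(p + 4)*(p)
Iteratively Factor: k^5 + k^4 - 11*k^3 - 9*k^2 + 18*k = (k)*(k^4 + k^3 - 11*k^2 - 9*k + 18) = k*(k + 2)*(k^3 - k^2 - 9*k + 9) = k*(k - 3)*(k + 2)*(k^2 + 2*k - 3) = k*(k - 3)*(k - 1)*(k + 2)*(k + 3)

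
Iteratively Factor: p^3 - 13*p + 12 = (p + 4)*(p^2 - 4*p + 3) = (p - 1)*(p + 4)*(p - 3)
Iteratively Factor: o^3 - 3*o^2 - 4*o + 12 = (o + 2)*(o^2 - 5*o + 6) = (o - 2)*(o + 2)*(o - 3)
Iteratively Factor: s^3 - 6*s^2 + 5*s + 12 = (s - 4)*(s^2 - 2*s - 3) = (s - 4)*(s - 3)*(s + 1)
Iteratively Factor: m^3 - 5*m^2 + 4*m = (m)*(m^2 - 5*m + 4) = m*(m - 1)*(m - 4)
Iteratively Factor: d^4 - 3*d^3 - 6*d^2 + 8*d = (d)*(d^3 - 3*d^2 - 6*d + 8) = d*(d - 1)*(d^2 - 2*d - 8) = d*(d - 4)*(d - 1)*(d + 2)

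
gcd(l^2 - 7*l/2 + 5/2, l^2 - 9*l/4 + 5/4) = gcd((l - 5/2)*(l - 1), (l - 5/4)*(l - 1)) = l - 1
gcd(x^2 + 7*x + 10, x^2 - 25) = x + 5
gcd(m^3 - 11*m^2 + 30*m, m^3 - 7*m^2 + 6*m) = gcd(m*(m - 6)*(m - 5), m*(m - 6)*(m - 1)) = m^2 - 6*m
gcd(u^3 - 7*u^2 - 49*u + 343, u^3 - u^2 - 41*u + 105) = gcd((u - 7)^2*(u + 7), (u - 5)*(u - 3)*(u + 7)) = u + 7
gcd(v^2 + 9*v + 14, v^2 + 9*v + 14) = v^2 + 9*v + 14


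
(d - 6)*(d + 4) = d^2 - 2*d - 24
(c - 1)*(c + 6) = c^2 + 5*c - 6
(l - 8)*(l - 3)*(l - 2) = l^3 - 13*l^2 + 46*l - 48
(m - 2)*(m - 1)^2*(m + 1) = m^4 - 3*m^3 + m^2 + 3*m - 2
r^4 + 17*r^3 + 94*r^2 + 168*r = r*(r + 4)*(r + 6)*(r + 7)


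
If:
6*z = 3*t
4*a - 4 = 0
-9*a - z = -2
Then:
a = 1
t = -14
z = -7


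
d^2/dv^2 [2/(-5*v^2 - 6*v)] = 4*(5*v*(5*v + 6) - 4*(5*v + 3)^2)/(v^3*(5*v + 6)^3)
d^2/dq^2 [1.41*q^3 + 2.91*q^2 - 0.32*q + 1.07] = 8.46*q + 5.82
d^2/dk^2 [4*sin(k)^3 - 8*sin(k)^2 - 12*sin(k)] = 36*sin(k)*cos(k)^2 - 32*cos(k)^2 + 16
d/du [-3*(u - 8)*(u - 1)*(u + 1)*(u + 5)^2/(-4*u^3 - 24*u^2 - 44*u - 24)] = 3*(u^5 + 8*u^4 + 17*u^3 - 61*u^2 - 542*u - 935)/(2*(u^4 + 10*u^3 + 37*u^2 + 60*u + 36))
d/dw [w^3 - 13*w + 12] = 3*w^2 - 13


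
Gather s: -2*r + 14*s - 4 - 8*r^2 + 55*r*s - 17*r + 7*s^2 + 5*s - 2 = -8*r^2 - 19*r + 7*s^2 + s*(55*r + 19) - 6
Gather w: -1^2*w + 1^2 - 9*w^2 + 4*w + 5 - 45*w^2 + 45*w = -54*w^2 + 48*w + 6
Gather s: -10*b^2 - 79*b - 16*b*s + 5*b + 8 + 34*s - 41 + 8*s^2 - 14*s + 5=-10*b^2 - 74*b + 8*s^2 + s*(20 - 16*b) - 28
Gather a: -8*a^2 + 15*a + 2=-8*a^2 + 15*a + 2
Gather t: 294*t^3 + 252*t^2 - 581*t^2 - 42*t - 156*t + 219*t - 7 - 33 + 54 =294*t^3 - 329*t^2 + 21*t + 14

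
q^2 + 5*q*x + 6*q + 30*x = (q + 6)*(q + 5*x)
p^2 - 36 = (p - 6)*(p + 6)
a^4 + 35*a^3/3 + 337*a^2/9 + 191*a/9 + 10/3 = (a + 1/3)^2*(a + 5)*(a + 6)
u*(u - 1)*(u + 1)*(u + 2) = u^4 + 2*u^3 - u^2 - 2*u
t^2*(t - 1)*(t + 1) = t^4 - t^2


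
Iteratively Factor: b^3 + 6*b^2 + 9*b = (b + 3)*(b^2 + 3*b) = b*(b + 3)*(b + 3)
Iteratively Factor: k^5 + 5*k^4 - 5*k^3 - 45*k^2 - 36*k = (k)*(k^4 + 5*k^3 - 5*k^2 - 45*k - 36) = k*(k - 3)*(k^3 + 8*k^2 + 19*k + 12) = k*(k - 3)*(k + 4)*(k^2 + 4*k + 3) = k*(k - 3)*(k + 1)*(k + 4)*(k + 3)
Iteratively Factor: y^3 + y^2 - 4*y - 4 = (y + 2)*(y^2 - y - 2) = (y - 2)*(y + 2)*(y + 1)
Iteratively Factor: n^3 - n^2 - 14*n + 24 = (n - 2)*(n^2 + n - 12) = (n - 2)*(n + 4)*(n - 3)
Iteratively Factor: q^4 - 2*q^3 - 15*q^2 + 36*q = (q)*(q^3 - 2*q^2 - 15*q + 36) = q*(q - 3)*(q^2 + q - 12) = q*(q - 3)*(q + 4)*(q - 3)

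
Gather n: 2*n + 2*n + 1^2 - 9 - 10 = 4*n - 18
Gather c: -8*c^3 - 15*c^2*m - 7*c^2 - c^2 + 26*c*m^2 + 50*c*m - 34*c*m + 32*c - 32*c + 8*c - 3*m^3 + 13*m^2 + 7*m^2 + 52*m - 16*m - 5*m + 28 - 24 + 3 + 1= -8*c^3 + c^2*(-15*m - 8) + c*(26*m^2 + 16*m + 8) - 3*m^3 + 20*m^2 + 31*m + 8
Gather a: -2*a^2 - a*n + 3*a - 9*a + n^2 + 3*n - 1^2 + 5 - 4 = -2*a^2 + a*(-n - 6) + n^2 + 3*n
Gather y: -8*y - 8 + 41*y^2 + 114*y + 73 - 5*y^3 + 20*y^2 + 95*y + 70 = -5*y^3 + 61*y^2 + 201*y + 135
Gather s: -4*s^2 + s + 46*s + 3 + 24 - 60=-4*s^2 + 47*s - 33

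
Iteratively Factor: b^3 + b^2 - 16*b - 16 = (b + 1)*(b^2 - 16) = (b + 1)*(b + 4)*(b - 4)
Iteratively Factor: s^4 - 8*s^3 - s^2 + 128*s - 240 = (s + 4)*(s^3 - 12*s^2 + 47*s - 60) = (s - 3)*(s + 4)*(s^2 - 9*s + 20) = (s - 5)*(s - 3)*(s + 4)*(s - 4)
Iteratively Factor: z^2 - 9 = (z - 3)*(z + 3)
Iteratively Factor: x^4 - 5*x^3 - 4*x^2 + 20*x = (x)*(x^3 - 5*x^2 - 4*x + 20) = x*(x + 2)*(x^2 - 7*x + 10) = x*(x - 2)*(x + 2)*(x - 5)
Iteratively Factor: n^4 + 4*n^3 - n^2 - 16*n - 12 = (n + 1)*(n^3 + 3*n^2 - 4*n - 12) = (n + 1)*(n + 2)*(n^2 + n - 6) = (n + 1)*(n + 2)*(n + 3)*(n - 2)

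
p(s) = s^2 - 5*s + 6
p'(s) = 2*s - 5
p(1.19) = 1.47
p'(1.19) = -2.62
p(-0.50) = 8.75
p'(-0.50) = -6.00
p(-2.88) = 28.69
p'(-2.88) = -10.76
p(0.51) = 3.71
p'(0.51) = -3.98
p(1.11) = 1.68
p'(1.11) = -2.78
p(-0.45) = 8.45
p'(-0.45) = -5.90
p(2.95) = -0.05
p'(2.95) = 0.90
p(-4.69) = 51.45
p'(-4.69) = -14.38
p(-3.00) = 30.00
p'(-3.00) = -11.00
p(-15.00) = 306.00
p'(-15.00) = -35.00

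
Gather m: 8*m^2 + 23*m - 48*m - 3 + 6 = 8*m^2 - 25*m + 3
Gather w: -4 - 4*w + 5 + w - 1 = -3*w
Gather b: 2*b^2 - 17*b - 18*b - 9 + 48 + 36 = 2*b^2 - 35*b + 75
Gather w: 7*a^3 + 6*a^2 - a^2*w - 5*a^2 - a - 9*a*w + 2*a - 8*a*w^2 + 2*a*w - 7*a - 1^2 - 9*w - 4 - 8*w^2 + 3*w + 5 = 7*a^3 + a^2 - 6*a + w^2*(-8*a - 8) + w*(-a^2 - 7*a - 6)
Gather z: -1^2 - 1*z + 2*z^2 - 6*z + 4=2*z^2 - 7*z + 3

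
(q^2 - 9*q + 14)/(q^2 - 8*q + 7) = (q - 2)/(q - 1)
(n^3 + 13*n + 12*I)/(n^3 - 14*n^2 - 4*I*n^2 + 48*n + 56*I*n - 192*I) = (n^2 + 4*I*n - 3)/(n^2 - 14*n + 48)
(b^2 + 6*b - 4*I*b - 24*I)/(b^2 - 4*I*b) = (b + 6)/b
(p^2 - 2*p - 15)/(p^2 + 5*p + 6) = (p - 5)/(p + 2)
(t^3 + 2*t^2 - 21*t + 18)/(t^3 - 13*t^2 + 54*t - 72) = (t^2 + 5*t - 6)/(t^2 - 10*t + 24)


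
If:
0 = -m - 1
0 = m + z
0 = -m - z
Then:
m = -1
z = 1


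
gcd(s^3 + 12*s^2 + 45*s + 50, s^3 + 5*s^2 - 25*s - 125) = s^2 + 10*s + 25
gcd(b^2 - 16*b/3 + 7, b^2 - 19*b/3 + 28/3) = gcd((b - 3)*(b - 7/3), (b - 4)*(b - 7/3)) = b - 7/3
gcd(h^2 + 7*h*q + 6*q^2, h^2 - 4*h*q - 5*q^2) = h + q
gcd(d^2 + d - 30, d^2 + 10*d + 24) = d + 6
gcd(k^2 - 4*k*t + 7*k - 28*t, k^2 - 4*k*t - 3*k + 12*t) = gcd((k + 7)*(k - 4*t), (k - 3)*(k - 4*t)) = -k + 4*t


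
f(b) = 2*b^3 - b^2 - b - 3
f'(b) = 6*b^2 - 2*b - 1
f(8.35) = 1083.29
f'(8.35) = 400.64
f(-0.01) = -2.99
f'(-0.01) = -0.98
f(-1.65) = -13.06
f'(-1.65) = 18.64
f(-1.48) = -10.19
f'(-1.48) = 15.10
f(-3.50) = -97.50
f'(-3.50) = 79.50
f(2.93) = 35.79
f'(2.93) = 44.65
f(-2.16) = -25.66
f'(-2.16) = 31.31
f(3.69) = 80.18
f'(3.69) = 73.32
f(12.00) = 3297.00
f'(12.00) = 839.00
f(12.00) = 3297.00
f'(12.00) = 839.00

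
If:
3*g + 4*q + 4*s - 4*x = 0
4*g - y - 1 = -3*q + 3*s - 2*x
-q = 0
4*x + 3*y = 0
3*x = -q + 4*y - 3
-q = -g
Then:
No Solution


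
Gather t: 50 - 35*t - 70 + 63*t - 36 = 28*t - 56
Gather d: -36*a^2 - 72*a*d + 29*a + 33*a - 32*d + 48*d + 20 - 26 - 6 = -36*a^2 + 62*a + d*(16 - 72*a) - 12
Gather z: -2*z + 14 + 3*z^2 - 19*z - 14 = 3*z^2 - 21*z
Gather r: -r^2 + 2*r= -r^2 + 2*r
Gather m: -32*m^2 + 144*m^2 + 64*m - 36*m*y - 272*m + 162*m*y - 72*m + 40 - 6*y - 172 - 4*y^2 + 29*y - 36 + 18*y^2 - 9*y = 112*m^2 + m*(126*y - 280) + 14*y^2 + 14*y - 168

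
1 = 1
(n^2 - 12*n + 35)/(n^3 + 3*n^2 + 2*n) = (n^2 - 12*n + 35)/(n*(n^2 + 3*n + 2))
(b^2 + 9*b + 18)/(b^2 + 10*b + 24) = (b + 3)/(b + 4)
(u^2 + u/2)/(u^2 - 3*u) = (u + 1/2)/(u - 3)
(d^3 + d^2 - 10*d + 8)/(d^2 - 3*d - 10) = (-d^3 - d^2 + 10*d - 8)/(-d^2 + 3*d + 10)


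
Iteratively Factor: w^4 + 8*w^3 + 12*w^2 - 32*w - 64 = (w + 4)*(w^3 + 4*w^2 - 4*w - 16) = (w - 2)*(w + 4)*(w^2 + 6*w + 8) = (w - 2)*(w + 2)*(w + 4)*(w + 4)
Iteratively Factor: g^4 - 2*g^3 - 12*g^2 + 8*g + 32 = (g + 2)*(g^3 - 4*g^2 - 4*g + 16) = (g - 2)*(g + 2)*(g^2 - 2*g - 8) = (g - 2)*(g + 2)^2*(g - 4)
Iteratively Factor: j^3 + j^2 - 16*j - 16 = (j - 4)*(j^2 + 5*j + 4) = (j - 4)*(j + 4)*(j + 1)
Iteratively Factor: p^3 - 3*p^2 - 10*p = (p - 5)*(p^2 + 2*p) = p*(p - 5)*(p + 2)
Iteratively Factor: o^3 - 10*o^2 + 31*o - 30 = (o - 2)*(o^2 - 8*o + 15) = (o - 5)*(o - 2)*(o - 3)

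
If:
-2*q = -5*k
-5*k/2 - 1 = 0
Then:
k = -2/5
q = -1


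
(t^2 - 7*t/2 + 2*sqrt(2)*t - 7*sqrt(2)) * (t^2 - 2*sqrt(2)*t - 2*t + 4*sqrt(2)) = t^4 - 11*t^3/2 - t^2 + 44*t - 56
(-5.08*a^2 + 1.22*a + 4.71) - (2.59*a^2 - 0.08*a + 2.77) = -7.67*a^2 + 1.3*a + 1.94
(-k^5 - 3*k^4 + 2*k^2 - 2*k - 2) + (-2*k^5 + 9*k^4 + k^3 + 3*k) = -3*k^5 + 6*k^4 + k^3 + 2*k^2 + k - 2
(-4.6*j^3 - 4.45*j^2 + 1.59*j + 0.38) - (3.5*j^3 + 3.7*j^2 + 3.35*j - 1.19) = -8.1*j^3 - 8.15*j^2 - 1.76*j + 1.57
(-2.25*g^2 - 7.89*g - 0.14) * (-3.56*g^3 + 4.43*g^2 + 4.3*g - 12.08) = 8.01*g^5 + 18.1209*g^4 - 44.1293*g^3 - 7.3672*g^2 + 94.7092*g + 1.6912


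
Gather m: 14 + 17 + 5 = 36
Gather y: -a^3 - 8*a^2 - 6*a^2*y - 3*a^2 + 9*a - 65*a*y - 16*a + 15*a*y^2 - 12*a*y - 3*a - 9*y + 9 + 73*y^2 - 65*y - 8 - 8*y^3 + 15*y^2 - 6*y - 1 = -a^3 - 11*a^2 - 10*a - 8*y^3 + y^2*(15*a + 88) + y*(-6*a^2 - 77*a - 80)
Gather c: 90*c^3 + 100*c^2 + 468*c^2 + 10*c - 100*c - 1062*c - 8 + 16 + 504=90*c^3 + 568*c^2 - 1152*c + 512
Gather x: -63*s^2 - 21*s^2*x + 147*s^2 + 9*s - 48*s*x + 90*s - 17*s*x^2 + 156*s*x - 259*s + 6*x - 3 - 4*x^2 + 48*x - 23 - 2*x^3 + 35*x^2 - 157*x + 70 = 84*s^2 - 160*s - 2*x^3 + x^2*(31 - 17*s) + x*(-21*s^2 + 108*s - 103) + 44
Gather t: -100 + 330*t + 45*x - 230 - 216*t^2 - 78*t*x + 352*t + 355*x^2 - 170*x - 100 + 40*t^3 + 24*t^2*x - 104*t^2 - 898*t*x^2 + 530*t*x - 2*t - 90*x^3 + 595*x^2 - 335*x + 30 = 40*t^3 + t^2*(24*x - 320) + t*(-898*x^2 + 452*x + 680) - 90*x^3 + 950*x^2 - 460*x - 400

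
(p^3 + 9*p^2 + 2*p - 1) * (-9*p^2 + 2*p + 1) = -9*p^5 - 79*p^4 + p^3 + 22*p^2 - 1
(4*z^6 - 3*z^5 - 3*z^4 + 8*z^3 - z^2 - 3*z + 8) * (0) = 0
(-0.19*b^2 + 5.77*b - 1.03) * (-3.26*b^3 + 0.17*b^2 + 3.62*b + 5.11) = 0.6194*b^5 - 18.8425*b^4 + 3.6509*b^3 + 19.7414*b^2 + 25.7561*b - 5.2633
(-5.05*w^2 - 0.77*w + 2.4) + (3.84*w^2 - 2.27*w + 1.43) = -1.21*w^2 - 3.04*w + 3.83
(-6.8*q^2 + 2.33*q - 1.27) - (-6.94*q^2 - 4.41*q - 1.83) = 0.140000000000001*q^2 + 6.74*q + 0.56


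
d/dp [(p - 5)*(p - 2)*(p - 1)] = 3*p^2 - 16*p + 17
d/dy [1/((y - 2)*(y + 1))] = (1 - 2*y)/(y^4 - 2*y^3 - 3*y^2 + 4*y + 4)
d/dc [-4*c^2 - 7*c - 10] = -8*c - 7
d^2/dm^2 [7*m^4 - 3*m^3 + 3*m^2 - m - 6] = 84*m^2 - 18*m + 6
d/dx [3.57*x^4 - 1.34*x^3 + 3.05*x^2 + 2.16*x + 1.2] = 14.28*x^3 - 4.02*x^2 + 6.1*x + 2.16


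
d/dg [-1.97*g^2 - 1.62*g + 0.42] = -3.94*g - 1.62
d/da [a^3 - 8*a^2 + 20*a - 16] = 3*a^2 - 16*a + 20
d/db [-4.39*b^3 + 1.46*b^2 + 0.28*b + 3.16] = -13.17*b^2 + 2.92*b + 0.28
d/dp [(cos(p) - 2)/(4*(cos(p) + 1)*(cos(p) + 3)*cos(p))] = (cos(p)^3 - cos(p)^2 - 8*cos(p) - 3)*sin(p)/(2*(cos(p) + 1)^2*(cos(p) + 3)^2*cos(p)^2)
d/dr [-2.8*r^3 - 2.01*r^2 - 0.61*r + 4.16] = -8.4*r^2 - 4.02*r - 0.61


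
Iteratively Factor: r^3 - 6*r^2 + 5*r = (r - 1)*(r^2 - 5*r) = r*(r - 1)*(r - 5)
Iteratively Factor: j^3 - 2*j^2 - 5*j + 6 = (j - 3)*(j^2 + j - 2) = (j - 3)*(j + 2)*(j - 1)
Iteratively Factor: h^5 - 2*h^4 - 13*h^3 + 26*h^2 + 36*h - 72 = (h + 3)*(h^4 - 5*h^3 + 2*h^2 + 20*h - 24) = (h - 2)*(h + 3)*(h^3 - 3*h^2 - 4*h + 12) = (h - 3)*(h - 2)*(h + 3)*(h^2 - 4) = (h - 3)*(h - 2)*(h + 2)*(h + 3)*(h - 2)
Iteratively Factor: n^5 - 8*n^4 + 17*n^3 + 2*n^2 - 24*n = (n - 2)*(n^4 - 6*n^3 + 5*n^2 + 12*n) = (n - 4)*(n - 2)*(n^3 - 2*n^2 - 3*n) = n*(n - 4)*(n - 2)*(n^2 - 2*n - 3) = n*(n - 4)*(n - 3)*(n - 2)*(n + 1)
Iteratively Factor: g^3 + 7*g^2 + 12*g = (g)*(g^2 + 7*g + 12) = g*(g + 4)*(g + 3)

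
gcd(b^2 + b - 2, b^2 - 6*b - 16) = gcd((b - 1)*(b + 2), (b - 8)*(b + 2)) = b + 2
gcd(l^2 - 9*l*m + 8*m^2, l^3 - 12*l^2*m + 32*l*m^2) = l - 8*m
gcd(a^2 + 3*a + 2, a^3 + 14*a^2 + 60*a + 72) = a + 2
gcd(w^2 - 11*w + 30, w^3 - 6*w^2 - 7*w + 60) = w - 5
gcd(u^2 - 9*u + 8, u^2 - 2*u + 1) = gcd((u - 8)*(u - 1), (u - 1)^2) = u - 1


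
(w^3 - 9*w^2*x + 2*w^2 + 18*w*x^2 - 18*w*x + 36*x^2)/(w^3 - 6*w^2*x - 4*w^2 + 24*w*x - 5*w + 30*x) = (w^2 - 3*w*x + 2*w - 6*x)/(w^2 - 4*w - 5)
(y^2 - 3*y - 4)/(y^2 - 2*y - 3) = (y - 4)/(y - 3)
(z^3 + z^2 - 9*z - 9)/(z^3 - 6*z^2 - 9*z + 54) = (z + 1)/(z - 6)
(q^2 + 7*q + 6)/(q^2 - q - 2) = (q + 6)/(q - 2)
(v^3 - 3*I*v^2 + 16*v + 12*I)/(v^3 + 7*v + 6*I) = (v - 6*I)/(v - 3*I)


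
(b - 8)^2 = b^2 - 16*b + 64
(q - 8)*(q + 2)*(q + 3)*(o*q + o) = o*q^4 - 2*o*q^3 - 37*o*q^2 - 82*o*q - 48*o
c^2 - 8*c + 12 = (c - 6)*(c - 2)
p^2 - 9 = (p - 3)*(p + 3)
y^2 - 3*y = y*(y - 3)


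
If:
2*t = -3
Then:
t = -3/2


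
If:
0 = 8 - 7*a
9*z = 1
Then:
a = 8/7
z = 1/9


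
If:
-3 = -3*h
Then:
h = 1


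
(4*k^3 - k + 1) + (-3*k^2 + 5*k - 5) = 4*k^3 - 3*k^2 + 4*k - 4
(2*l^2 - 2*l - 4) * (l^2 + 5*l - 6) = 2*l^4 + 8*l^3 - 26*l^2 - 8*l + 24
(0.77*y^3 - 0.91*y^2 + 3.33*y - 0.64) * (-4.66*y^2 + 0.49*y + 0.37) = -3.5882*y^5 + 4.6179*y^4 - 15.6788*y^3 + 4.2774*y^2 + 0.9185*y - 0.2368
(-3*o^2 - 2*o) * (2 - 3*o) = 9*o^3 - 4*o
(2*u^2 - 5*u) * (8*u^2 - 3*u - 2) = 16*u^4 - 46*u^3 + 11*u^2 + 10*u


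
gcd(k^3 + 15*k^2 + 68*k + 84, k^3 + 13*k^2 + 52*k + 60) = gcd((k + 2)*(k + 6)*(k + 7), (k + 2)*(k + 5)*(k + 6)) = k^2 + 8*k + 12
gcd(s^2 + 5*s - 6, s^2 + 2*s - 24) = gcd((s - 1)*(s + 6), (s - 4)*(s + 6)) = s + 6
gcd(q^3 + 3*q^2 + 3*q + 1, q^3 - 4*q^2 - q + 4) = q + 1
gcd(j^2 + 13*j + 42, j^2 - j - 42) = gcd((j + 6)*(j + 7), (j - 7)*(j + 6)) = j + 6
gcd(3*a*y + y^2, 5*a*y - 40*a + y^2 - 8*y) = 1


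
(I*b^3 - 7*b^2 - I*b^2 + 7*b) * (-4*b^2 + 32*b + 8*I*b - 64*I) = -4*I*b^5 + 20*b^4 + 36*I*b^4 - 180*b^3 - 88*I*b^3 + 160*b^2 + 504*I*b^2 - 448*I*b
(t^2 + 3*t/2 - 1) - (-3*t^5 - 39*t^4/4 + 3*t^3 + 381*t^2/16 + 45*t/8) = 3*t^5 + 39*t^4/4 - 3*t^3 - 365*t^2/16 - 33*t/8 - 1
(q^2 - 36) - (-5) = q^2 - 31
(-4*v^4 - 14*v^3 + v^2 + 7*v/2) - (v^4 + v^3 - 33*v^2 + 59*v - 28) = -5*v^4 - 15*v^3 + 34*v^2 - 111*v/2 + 28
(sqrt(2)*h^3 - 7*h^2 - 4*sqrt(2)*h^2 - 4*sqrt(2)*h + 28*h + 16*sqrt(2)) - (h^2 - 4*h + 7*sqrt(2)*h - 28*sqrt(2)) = sqrt(2)*h^3 - 8*h^2 - 4*sqrt(2)*h^2 - 11*sqrt(2)*h + 32*h + 44*sqrt(2)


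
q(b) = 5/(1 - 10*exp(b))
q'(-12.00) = 0.00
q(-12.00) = 5.00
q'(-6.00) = 0.13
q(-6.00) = 5.13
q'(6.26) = 0.00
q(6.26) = -0.00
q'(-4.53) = 0.68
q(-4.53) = 5.60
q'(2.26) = 0.05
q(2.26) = -0.05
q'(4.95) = 0.00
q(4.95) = -0.00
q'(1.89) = 0.08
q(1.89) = -0.08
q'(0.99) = 0.20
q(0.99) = -0.19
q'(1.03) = 0.19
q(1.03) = -0.19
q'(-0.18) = 0.77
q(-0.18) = -0.68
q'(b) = 50*exp(b)/(1 - 10*exp(b))^2 = 50*exp(b)/(10*exp(b) - 1)^2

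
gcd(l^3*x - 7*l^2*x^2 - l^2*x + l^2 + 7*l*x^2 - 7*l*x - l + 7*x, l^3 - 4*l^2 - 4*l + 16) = 1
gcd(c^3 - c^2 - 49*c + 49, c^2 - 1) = c - 1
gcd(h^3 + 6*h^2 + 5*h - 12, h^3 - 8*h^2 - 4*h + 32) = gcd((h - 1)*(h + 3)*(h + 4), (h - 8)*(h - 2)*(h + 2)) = 1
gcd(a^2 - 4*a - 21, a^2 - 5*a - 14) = a - 7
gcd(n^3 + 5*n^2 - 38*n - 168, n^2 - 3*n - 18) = n - 6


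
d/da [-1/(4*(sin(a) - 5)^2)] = cos(a)/(2*(sin(a) - 5)^3)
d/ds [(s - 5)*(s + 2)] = 2*s - 3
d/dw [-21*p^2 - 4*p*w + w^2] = -4*p + 2*w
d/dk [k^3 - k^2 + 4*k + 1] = 3*k^2 - 2*k + 4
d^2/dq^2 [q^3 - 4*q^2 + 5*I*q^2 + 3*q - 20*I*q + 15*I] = 6*q - 8 + 10*I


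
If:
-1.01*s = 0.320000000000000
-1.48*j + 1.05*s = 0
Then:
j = -0.22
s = -0.32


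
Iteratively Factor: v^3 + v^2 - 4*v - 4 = (v + 2)*(v^2 - v - 2) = (v + 1)*(v + 2)*(v - 2)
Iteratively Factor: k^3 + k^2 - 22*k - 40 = (k + 4)*(k^2 - 3*k - 10) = (k - 5)*(k + 4)*(k + 2)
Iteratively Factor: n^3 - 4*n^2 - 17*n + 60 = (n - 5)*(n^2 + n - 12) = (n - 5)*(n + 4)*(n - 3)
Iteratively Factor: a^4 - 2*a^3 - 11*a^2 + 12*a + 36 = (a + 2)*(a^3 - 4*a^2 - 3*a + 18) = (a - 3)*(a + 2)*(a^2 - a - 6) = (a - 3)^2*(a + 2)*(a + 2)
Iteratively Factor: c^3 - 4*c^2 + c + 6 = (c - 2)*(c^2 - 2*c - 3) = (c - 3)*(c - 2)*(c + 1)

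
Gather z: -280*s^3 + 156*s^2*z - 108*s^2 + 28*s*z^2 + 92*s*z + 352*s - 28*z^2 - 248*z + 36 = -280*s^3 - 108*s^2 + 352*s + z^2*(28*s - 28) + z*(156*s^2 + 92*s - 248) + 36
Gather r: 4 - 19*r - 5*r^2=-5*r^2 - 19*r + 4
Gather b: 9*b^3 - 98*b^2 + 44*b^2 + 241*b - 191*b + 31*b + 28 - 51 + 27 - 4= 9*b^3 - 54*b^2 + 81*b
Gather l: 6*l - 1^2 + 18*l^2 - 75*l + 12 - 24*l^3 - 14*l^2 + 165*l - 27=-24*l^3 + 4*l^2 + 96*l - 16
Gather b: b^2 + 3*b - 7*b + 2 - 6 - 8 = b^2 - 4*b - 12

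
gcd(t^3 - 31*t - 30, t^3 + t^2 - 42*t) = t - 6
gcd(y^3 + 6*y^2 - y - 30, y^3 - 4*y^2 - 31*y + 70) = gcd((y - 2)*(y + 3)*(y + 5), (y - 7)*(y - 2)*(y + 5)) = y^2 + 3*y - 10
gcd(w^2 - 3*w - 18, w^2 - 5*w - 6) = w - 6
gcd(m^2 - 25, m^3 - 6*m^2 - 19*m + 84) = 1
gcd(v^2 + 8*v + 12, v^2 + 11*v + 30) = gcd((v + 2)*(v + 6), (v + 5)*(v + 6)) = v + 6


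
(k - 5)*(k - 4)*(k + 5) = k^3 - 4*k^2 - 25*k + 100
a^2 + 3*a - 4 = (a - 1)*(a + 4)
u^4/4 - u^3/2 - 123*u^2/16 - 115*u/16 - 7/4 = (u/4 + 1)*(u - 7)*(u + 1/2)^2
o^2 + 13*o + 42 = (o + 6)*(o + 7)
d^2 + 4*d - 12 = (d - 2)*(d + 6)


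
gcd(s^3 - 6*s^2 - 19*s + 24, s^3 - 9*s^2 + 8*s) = s^2 - 9*s + 8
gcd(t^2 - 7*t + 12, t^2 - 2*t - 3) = t - 3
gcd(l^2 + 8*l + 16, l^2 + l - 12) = l + 4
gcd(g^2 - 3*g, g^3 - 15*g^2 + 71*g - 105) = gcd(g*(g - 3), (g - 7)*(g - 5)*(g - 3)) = g - 3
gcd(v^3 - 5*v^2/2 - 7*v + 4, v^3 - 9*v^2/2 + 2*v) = v^2 - 9*v/2 + 2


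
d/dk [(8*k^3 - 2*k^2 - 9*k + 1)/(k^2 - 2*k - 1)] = (8*k^4 - 32*k^3 - 11*k^2 + 2*k + 11)/(k^4 - 4*k^3 + 2*k^2 + 4*k + 1)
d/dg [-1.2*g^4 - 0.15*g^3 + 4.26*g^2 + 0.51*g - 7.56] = -4.8*g^3 - 0.45*g^2 + 8.52*g + 0.51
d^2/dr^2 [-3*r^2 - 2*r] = -6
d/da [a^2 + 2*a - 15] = 2*a + 2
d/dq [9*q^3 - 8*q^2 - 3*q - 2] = 27*q^2 - 16*q - 3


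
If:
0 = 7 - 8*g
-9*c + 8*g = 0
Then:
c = 7/9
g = 7/8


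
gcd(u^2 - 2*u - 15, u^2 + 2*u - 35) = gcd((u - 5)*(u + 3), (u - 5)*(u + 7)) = u - 5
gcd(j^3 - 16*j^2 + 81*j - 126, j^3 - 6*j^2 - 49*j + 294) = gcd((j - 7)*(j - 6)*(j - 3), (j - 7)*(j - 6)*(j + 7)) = j^2 - 13*j + 42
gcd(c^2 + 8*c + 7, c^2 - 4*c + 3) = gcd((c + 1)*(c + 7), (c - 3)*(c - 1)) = 1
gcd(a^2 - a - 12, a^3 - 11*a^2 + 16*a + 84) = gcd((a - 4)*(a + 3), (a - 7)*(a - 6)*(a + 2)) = 1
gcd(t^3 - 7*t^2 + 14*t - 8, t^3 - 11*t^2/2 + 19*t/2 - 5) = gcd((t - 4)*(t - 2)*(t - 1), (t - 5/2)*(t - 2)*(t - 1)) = t^2 - 3*t + 2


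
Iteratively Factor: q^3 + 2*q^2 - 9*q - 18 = (q - 3)*(q^2 + 5*q + 6) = (q - 3)*(q + 2)*(q + 3)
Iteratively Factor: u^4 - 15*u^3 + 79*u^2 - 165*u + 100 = (u - 5)*(u^3 - 10*u^2 + 29*u - 20) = (u - 5)*(u - 4)*(u^2 - 6*u + 5) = (u - 5)*(u - 4)*(u - 1)*(u - 5)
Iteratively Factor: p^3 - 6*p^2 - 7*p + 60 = (p - 5)*(p^2 - p - 12) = (p - 5)*(p - 4)*(p + 3)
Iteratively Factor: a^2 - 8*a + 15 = (a - 5)*(a - 3)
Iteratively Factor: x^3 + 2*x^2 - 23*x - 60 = (x + 4)*(x^2 - 2*x - 15) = (x + 3)*(x + 4)*(x - 5)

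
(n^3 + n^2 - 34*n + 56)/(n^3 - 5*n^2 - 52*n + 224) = (n - 2)/(n - 8)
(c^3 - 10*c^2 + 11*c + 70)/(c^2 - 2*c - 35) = (c^2 - 3*c - 10)/(c + 5)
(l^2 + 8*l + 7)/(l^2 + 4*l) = (l^2 + 8*l + 7)/(l*(l + 4))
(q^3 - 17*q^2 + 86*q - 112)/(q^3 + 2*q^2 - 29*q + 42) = (q^2 - 15*q + 56)/(q^2 + 4*q - 21)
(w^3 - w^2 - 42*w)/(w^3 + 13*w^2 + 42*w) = (w - 7)/(w + 7)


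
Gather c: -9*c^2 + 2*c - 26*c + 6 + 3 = -9*c^2 - 24*c + 9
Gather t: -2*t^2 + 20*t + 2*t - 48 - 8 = -2*t^2 + 22*t - 56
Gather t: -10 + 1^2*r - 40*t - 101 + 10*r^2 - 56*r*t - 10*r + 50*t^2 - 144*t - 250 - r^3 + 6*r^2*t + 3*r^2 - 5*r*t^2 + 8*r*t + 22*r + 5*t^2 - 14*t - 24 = -r^3 + 13*r^2 + 13*r + t^2*(55 - 5*r) + t*(6*r^2 - 48*r - 198) - 385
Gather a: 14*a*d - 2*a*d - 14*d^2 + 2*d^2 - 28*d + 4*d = 12*a*d - 12*d^2 - 24*d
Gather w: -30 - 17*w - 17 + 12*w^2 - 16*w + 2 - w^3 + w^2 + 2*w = -w^3 + 13*w^2 - 31*w - 45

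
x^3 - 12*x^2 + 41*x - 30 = (x - 6)*(x - 5)*(x - 1)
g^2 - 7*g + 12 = (g - 4)*(g - 3)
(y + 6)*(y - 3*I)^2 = y^3 + 6*y^2 - 6*I*y^2 - 9*y - 36*I*y - 54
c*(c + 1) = c^2 + c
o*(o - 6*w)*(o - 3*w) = o^3 - 9*o^2*w + 18*o*w^2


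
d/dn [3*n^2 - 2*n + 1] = 6*n - 2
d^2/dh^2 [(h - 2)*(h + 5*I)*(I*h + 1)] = 6*I*h - 8 - 4*I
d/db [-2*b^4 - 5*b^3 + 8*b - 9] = -8*b^3 - 15*b^2 + 8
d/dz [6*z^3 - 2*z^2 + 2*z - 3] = 18*z^2 - 4*z + 2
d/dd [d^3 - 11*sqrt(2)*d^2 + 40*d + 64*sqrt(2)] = 3*d^2 - 22*sqrt(2)*d + 40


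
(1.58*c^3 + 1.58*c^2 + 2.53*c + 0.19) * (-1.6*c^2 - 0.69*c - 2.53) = -2.528*c^5 - 3.6182*c^4 - 9.1356*c^3 - 6.0471*c^2 - 6.532*c - 0.4807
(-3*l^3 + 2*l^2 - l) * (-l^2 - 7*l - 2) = 3*l^5 + 19*l^4 - 7*l^3 + 3*l^2 + 2*l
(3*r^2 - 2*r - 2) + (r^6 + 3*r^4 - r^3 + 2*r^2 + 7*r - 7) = r^6 + 3*r^4 - r^3 + 5*r^2 + 5*r - 9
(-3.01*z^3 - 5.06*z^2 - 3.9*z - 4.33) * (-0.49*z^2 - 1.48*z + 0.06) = 1.4749*z^5 + 6.9342*z^4 + 9.2192*z^3 + 7.5901*z^2 + 6.1744*z - 0.2598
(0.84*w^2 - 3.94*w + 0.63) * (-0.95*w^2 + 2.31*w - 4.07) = -0.798*w^4 + 5.6834*w^3 - 13.1187*w^2 + 17.4911*w - 2.5641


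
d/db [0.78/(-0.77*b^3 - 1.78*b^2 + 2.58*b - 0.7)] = (1.8018*b^2 + 2.7768*b - 2.0124)/(0.77*b^3 + 1.78*b^2 - 2.58*b + 0.7)^2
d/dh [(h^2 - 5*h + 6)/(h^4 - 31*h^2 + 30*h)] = (h*(2*h - 5)*(h^3 - 31*h + 30) - 2*(h^2 - 5*h + 6)*(2*h^3 - 31*h + 15))/(h^2*(h^3 - 31*h + 30)^2)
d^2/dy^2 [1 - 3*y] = 0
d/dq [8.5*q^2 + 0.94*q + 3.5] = 17.0*q + 0.94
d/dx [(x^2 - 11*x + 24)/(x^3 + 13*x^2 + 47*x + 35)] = (-x^4 + 22*x^3 + 118*x^2 - 554*x - 1513)/(x^6 + 26*x^5 + 263*x^4 + 1292*x^3 + 3119*x^2 + 3290*x + 1225)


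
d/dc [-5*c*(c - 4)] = 20 - 10*c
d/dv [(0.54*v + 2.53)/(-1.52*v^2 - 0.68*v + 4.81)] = (0.8208*v^2 + 7.6912*v + 4.3178)/(2.3104*v^4 + 2.0672*v^3 - 14.16*v^2 - 6.5416*v + 23.1361)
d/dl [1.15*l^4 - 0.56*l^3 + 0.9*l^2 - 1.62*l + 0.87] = 4.6*l^3 - 1.68*l^2 + 1.8*l - 1.62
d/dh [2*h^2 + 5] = 4*h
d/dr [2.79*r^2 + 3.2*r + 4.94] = 5.58*r + 3.2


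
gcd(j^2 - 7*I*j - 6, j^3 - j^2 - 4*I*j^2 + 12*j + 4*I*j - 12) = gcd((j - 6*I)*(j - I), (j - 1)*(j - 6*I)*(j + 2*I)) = j - 6*I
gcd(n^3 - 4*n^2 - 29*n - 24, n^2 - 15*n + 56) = n - 8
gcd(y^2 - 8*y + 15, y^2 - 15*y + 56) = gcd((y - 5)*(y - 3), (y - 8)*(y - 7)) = 1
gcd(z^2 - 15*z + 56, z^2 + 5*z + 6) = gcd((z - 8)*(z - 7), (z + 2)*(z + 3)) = 1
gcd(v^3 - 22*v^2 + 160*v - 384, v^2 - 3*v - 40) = v - 8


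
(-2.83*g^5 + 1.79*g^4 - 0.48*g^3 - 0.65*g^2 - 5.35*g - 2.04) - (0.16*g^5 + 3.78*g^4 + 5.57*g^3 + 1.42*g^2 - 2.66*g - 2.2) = -2.99*g^5 - 1.99*g^4 - 6.05*g^3 - 2.07*g^2 - 2.69*g + 0.16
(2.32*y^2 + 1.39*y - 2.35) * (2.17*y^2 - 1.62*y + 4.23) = 5.0344*y^4 - 0.7421*y^3 + 2.4623*y^2 + 9.6867*y - 9.9405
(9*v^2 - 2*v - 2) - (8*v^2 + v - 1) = v^2 - 3*v - 1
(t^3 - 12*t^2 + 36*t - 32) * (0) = 0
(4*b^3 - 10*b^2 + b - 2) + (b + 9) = 4*b^3 - 10*b^2 + 2*b + 7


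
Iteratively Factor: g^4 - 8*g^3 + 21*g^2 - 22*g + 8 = (g - 1)*(g^3 - 7*g^2 + 14*g - 8) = (g - 4)*(g - 1)*(g^2 - 3*g + 2) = (g - 4)*(g - 1)^2*(g - 2)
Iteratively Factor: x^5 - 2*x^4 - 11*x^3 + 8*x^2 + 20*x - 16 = (x - 1)*(x^4 - x^3 - 12*x^2 - 4*x + 16) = (x - 1)*(x + 2)*(x^3 - 3*x^2 - 6*x + 8) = (x - 4)*(x - 1)*(x + 2)*(x^2 + x - 2) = (x - 4)*(x - 1)^2*(x + 2)*(x + 2)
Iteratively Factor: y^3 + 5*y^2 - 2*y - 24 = (y - 2)*(y^2 + 7*y + 12) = (y - 2)*(y + 3)*(y + 4)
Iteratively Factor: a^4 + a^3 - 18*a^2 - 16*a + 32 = (a - 4)*(a^3 + 5*a^2 + 2*a - 8) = (a - 4)*(a - 1)*(a^2 + 6*a + 8) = (a - 4)*(a - 1)*(a + 4)*(a + 2)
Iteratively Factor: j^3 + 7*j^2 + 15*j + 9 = (j + 1)*(j^2 + 6*j + 9) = (j + 1)*(j + 3)*(j + 3)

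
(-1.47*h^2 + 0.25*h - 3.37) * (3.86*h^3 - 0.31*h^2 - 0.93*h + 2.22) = -5.6742*h^5 + 1.4207*h^4 - 11.7186*h^3 - 2.4512*h^2 + 3.6891*h - 7.4814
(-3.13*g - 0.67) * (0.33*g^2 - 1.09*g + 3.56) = -1.0329*g^3 + 3.1906*g^2 - 10.4125*g - 2.3852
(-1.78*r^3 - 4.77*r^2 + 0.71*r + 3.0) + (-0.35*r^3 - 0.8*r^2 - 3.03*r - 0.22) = -2.13*r^3 - 5.57*r^2 - 2.32*r + 2.78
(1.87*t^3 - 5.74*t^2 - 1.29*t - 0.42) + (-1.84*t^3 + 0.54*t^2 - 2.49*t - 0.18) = 0.03*t^3 - 5.2*t^2 - 3.78*t - 0.6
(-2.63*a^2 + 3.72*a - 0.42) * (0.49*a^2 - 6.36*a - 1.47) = -1.2887*a^4 + 18.5496*a^3 - 19.9989*a^2 - 2.7972*a + 0.6174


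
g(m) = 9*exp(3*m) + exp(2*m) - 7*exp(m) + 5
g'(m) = 27*exp(3*m) + 2*exp(2*m) - 7*exp(m)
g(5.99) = 573631555.17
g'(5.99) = 1720740710.28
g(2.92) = 57585.99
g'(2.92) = 172658.78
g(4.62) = 9419041.03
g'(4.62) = 28248227.95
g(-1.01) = 3.02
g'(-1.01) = -0.98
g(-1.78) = 3.89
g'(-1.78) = -0.99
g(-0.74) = 2.87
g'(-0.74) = 0.05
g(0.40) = 26.66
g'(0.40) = 83.65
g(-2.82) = 4.59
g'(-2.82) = -0.40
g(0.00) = 8.00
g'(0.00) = 22.00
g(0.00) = 8.00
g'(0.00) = 22.00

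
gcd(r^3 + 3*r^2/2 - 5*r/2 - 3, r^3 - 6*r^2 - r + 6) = r + 1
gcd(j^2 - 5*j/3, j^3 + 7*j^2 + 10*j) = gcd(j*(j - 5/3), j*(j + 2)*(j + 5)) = j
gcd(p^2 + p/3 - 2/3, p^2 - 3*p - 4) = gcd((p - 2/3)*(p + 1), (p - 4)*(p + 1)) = p + 1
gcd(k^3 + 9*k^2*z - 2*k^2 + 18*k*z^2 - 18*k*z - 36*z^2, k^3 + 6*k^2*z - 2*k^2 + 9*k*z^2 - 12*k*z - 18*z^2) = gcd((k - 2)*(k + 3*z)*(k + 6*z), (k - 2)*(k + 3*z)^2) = k^2 + 3*k*z - 2*k - 6*z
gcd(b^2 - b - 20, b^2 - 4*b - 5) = b - 5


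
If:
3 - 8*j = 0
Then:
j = 3/8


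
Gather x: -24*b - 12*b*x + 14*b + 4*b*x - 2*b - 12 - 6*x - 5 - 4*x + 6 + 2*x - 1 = -12*b + x*(-8*b - 8) - 12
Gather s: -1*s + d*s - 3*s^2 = -3*s^2 + s*(d - 1)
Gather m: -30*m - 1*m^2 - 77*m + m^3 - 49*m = m^3 - m^2 - 156*m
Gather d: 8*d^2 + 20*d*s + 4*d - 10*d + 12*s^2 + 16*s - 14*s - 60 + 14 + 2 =8*d^2 + d*(20*s - 6) + 12*s^2 + 2*s - 44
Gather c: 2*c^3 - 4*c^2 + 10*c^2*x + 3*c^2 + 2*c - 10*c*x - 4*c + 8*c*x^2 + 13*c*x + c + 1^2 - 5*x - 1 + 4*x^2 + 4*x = 2*c^3 + c^2*(10*x - 1) + c*(8*x^2 + 3*x - 1) + 4*x^2 - x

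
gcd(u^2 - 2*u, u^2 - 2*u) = u^2 - 2*u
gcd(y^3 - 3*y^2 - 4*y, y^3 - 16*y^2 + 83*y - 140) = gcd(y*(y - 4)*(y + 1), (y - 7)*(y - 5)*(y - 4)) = y - 4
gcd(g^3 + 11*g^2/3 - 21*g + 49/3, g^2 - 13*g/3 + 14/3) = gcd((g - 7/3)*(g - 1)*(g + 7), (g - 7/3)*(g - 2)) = g - 7/3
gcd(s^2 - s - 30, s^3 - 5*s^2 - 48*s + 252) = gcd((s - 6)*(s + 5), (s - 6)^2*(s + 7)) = s - 6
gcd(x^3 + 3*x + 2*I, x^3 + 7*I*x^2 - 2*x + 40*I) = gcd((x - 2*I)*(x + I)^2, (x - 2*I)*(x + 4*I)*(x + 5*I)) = x - 2*I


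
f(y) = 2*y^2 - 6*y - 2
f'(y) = 4*y - 6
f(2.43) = -4.77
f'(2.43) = 3.72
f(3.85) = 4.54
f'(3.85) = 9.40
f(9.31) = 115.49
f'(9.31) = 31.24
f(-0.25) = -0.38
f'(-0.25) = -7.00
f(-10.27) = 270.57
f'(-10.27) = -47.08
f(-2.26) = 21.78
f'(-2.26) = -15.04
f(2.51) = -4.46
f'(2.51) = 4.04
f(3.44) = 1.03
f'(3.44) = 7.76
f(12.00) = 214.00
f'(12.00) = 42.00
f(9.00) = 106.00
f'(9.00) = 30.00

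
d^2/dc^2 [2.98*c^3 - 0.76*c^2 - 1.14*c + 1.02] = 17.88*c - 1.52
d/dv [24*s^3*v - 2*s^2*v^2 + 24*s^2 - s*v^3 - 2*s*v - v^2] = 24*s^3 - 4*s^2*v - 3*s*v^2 - 2*s - 2*v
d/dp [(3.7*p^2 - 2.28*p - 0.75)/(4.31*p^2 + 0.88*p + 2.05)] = (13.0828*p^2 + 21.635*p - 4.014)/(18.5761*p^4 + 7.5856*p^3 + 18.4454*p^2 + 3.608*p + 4.2025)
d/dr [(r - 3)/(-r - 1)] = -4/(r + 1)^2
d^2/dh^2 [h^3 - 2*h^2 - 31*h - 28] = 6*h - 4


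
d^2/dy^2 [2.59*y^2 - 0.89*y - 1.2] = 5.18000000000000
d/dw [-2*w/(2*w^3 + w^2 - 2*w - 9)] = 2*(-2*w^3 - w^2 + 2*w*(3*w^2 + w - 1) + 2*w + 9)/(2*w^3 + w^2 - 2*w - 9)^2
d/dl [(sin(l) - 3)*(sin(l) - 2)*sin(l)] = (3*sin(l)^2 - 10*sin(l) + 6)*cos(l)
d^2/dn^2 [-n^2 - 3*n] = -2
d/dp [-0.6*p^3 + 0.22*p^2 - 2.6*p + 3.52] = -1.8*p^2 + 0.44*p - 2.6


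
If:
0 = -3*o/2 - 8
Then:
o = -16/3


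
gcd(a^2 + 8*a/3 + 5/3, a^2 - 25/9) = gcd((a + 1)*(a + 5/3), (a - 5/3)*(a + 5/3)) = a + 5/3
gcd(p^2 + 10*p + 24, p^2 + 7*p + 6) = p + 6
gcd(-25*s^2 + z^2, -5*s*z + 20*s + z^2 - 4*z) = -5*s + z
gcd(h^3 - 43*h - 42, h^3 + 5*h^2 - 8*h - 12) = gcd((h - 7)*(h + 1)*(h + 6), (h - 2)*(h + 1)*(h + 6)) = h^2 + 7*h + 6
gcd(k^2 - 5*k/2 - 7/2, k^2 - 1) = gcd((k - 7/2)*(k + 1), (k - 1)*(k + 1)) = k + 1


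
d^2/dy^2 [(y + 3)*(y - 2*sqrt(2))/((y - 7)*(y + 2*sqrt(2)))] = 4*(-2*sqrt(2)*y^3 + 5*y^3 + 12*sqrt(2)*y^2 - 120*y + 126*sqrt(2)*y - 374*sqrt(2) + 560)/(y^6 - 21*y^5 + 6*sqrt(2)*y^5 - 126*sqrt(2)*y^4 + 171*y^4 - 847*y^3 + 898*sqrt(2)*y^3 - 2394*sqrt(2)*y^2 + 3528*y^2 - 8232*y + 2352*sqrt(2)*y - 5488*sqrt(2))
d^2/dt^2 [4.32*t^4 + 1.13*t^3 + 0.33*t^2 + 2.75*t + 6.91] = 51.84*t^2 + 6.78*t + 0.66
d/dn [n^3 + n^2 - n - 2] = 3*n^2 + 2*n - 1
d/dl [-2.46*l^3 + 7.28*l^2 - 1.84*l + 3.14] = -7.38*l^2 + 14.56*l - 1.84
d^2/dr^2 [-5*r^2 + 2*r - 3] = -10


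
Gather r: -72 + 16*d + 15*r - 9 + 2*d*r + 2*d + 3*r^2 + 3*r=18*d + 3*r^2 + r*(2*d + 18) - 81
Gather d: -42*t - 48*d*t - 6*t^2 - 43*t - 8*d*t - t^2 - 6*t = -56*d*t - 7*t^2 - 91*t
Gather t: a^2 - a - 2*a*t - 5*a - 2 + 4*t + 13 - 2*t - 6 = a^2 - 6*a + t*(2 - 2*a) + 5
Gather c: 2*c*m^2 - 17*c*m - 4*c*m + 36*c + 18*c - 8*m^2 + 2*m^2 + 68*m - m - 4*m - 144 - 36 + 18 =c*(2*m^2 - 21*m + 54) - 6*m^2 + 63*m - 162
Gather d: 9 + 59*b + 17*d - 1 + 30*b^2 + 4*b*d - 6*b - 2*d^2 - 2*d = 30*b^2 + 53*b - 2*d^2 + d*(4*b + 15) + 8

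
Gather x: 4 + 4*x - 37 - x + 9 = 3*x - 24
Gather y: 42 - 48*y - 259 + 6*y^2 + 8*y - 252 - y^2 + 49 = 5*y^2 - 40*y - 420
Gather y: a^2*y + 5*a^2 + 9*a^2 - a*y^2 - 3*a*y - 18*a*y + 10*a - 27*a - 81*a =14*a^2 - a*y^2 - 98*a + y*(a^2 - 21*a)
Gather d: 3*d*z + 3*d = d*(3*z + 3)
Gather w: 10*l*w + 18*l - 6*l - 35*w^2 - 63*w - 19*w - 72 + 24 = 12*l - 35*w^2 + w*(10*l - 82) - 48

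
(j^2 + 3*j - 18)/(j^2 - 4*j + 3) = (j + 6)/(j - 1)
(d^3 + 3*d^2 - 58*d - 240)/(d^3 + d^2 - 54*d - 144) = (d + 5)/(d + 3)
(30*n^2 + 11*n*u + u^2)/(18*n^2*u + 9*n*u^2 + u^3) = (5*n + u)/(u*(3*n + u))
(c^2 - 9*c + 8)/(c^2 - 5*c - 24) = (c - 1)/(c + 3)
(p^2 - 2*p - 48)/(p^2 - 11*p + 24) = (p + 6)/(p - 3)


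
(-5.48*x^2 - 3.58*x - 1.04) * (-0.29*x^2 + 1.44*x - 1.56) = 1.5892*x^4 - 6.853*x^3 + 3.6952*x^2 + 4.0872*x + 1.6224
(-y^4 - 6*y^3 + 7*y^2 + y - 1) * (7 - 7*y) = 7*y^5 + 35*y^4 - 91*y^3 + 42*y^2 + 14*y - 7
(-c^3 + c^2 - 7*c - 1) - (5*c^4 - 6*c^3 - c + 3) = -5*c^4 + 5*c^3 + c^2 - 6*c - 4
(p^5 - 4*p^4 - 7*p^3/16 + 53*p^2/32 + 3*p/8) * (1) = p^5 - 4*p^4 - 7*p^3/16 + 53*p^2/32 + 3*p/8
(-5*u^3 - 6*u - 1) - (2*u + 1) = -5*u^3 - 8*u - 2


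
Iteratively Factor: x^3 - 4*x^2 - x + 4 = (x + 1)*(x^2 - 5*x + 4) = (x - 4)*(x + 1)*(x - 1)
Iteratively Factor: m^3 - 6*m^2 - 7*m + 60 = (m - 5)*(m^2 - m - 12) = (m - 5)*(m - 4)*(m + 3)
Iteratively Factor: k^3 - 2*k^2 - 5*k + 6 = (k + 2)*(k^2 - 4*k + 3) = (k - 1)*(k + 2)*(k - 3)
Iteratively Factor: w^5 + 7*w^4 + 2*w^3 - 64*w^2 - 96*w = (w)*(w^4 + 7*w^3 + 2*w^2 - 64*w - 96) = w*(w - 3)*(w^3 + 10*w^2 + 32*w + 32) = w*(w - 3)*(w + 2)*(w^2 + 8*w + 16) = w*(w - 3)*(w + 2)*(w + 4)*(w + 4)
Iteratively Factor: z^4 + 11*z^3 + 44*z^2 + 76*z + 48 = (z + 3)*(z^3 + 8*z^2 + 20*z + 16) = (z + 2)*(z + 3)*(z^2 + 6*z + 8) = (z + 2)^2*(z + 3)*(z + 4)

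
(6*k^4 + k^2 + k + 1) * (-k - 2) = -6*k^5 - 12*k^4 - k^3 - 3*k^2 - 3*k - 2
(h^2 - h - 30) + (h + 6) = h^2 - 24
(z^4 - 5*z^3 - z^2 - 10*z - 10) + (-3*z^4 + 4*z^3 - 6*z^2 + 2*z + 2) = -2*z^4 - z^3 - 7*z^2 - 8*z - 8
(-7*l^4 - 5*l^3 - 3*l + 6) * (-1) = 7*l^4 + 5*l^3 + 3*l - 6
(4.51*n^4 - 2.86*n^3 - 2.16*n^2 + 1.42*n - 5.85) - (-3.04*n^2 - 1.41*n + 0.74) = 4.51*n^4 - 2.86*n^3 + 0.88*n^2 + 2.83*n - 6.59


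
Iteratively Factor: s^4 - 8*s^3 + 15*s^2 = (s - 3)*(s^3 - 5*s^2) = s*(s - 3)*(s^2 - 5*s) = s*(s - 5)*(s - 3)*(s)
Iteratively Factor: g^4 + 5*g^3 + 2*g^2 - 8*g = (g - 1)*(g^3 + 6*g^2 + 8*g) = g*(g - 1)*(g^2 + 6*g + 8) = g*(g - 1)*(g + 2)*(g + 4)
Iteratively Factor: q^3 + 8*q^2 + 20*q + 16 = (q + 4)*(q^2 + 4*q + 4) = (q + 2)*(q + 4)*(q + 2)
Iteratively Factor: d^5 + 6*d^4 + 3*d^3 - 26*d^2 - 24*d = (d - 2)*(d^4 + 8*d^3 + 19*d^2 + 12*d) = (d - 2)*(d + 4)*(d^3 + 4*d^2 + 3*d) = (d - 2)*(d + 3)*(d + 4)*(d^2 + d) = (d - 2)*(d + 1)*(d + 3)*(d + 4)*(d)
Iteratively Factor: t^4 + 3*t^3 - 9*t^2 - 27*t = (t - 3)*(t^3 + 6*t^2 + 9*t) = t*(t - 3)*(t^2 + 6*t + 9) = t*(t - 3)*(t + 3)*(t + 3)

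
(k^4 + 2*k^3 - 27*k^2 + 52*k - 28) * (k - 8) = k^5 - 6*k^4 - 43*k^3 + 268*k^2 - 444*k + 224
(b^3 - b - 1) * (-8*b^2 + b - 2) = -8*b^5 + b^4 + 6*b^3 + 7*b^2 + b + 2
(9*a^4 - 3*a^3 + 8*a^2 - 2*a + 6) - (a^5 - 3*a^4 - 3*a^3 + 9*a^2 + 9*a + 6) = -a^5 + 12*a^4 - a^2 - 11*a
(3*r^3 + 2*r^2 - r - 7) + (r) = 3*r^3 + 2*r^2 - 7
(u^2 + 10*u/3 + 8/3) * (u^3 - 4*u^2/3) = u^5 + 2*u^4 - 16*u^3/9 - 32*u^2/9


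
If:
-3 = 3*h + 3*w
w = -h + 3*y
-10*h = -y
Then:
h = -1/30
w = -29/30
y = -1/3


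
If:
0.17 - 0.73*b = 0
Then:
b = 0.23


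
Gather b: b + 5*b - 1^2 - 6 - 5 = 6*b - 12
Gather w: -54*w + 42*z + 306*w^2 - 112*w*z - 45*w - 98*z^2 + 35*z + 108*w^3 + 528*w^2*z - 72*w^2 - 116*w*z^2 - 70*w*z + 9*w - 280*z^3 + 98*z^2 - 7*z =108*w^3 + w^2*(528*z + 234) + w*(-116*z^2 - 182*z - 90) - 280*z^3 + 70*z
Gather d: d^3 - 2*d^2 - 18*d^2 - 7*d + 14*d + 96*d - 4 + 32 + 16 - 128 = d^3 - 20*d^2 + 103*d - 84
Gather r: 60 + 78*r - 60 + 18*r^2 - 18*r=18*r^2 + 60*r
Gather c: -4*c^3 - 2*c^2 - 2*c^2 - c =-4*c^3 - 4*c^2 - c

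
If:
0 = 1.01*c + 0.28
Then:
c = -0.28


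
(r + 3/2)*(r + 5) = r^2 + 13*r/2 + 15/2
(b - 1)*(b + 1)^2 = b^3 + b^2 - b - 1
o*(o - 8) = o^2 - 8*o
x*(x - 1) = x^2 - x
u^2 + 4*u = u*(u + 4)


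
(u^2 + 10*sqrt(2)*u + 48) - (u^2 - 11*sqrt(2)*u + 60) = 21*sqrt(2)*u - 12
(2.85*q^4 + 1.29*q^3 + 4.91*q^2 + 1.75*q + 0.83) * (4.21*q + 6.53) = 11.9985*q^5 + 24.0414*q^4 + 29.0948*q^3 + 39.4298*q^2 + 14.9218*q + 5.4199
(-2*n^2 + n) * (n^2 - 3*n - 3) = -2*n^4 + 7*n^3 + 3*n^2 - 3*n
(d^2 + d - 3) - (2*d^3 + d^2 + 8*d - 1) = -2*d^3 - 7*d - 2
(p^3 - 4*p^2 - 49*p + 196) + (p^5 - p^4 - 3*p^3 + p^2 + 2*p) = p^5 - p^4 - 2*p^3 - 3*p^2 - 47*p + 196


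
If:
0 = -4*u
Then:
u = 0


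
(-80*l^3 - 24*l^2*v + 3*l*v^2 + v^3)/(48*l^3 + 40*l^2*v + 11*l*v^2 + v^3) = (-5*l + v)/(3*l + v)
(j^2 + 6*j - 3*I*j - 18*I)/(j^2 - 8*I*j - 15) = (j + 6)/(j - 5*I)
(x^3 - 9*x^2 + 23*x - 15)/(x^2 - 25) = (x^2 - 4*x + 3)/(x + 5)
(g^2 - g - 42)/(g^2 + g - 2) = (g^2 - g - 42)/(g^2 + g - 2)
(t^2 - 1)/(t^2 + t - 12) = (t^2 - 1)/(t^2 + t - 12)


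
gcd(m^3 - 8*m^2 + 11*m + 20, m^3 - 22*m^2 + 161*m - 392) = 1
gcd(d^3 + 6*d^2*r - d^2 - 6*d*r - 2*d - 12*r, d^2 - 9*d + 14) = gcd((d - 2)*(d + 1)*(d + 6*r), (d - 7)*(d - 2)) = d - 2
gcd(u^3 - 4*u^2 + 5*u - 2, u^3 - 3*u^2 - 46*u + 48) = u - 1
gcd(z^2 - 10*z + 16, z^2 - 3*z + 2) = z - 2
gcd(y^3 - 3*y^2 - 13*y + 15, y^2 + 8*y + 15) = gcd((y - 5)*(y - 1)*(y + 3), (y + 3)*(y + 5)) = y + 3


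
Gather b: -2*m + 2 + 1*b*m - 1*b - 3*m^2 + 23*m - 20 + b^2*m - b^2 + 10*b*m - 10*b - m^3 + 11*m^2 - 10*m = b^2*(m - 1) + b*(11*m - 11) - m^3 + 8*m^2 + 11*m - 18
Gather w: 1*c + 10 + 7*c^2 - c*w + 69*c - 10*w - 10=7*c^2 + 70*c + w*(-c - 10)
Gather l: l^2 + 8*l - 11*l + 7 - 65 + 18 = l^2 - 3*l - 40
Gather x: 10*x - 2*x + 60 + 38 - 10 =8*x + 88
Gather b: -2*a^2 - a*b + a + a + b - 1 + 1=-2*a^2 + 2*a + b*(1 - a)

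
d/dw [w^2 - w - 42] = 2*w - 1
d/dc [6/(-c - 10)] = 6/(c + 10)^2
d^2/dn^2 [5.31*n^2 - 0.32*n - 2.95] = 10.6200000000000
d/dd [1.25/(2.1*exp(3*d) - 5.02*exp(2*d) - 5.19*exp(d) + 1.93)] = (-7.875*exp(2*d) + 12.55*exp(d) + 6.4875)*exp(d)/(2.1*exp(3*d) - 5.02*exp(2*d) - 5.19*exp(d) + 1.93)^2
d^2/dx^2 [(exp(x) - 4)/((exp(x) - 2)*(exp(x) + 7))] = (exp(4*x) - 21*exp(3*x) + 24*exp(2*x) - 254*exp(x) - 84)*exp(x)/(exp(6*x) + 15*exp(5*x) + 33*exp(4*x) - 295*exp(3*x) - 462*exp(2*x) + 2940*exp(x) - 2744)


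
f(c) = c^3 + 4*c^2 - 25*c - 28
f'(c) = 3*c^2 + 8*c - 25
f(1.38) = -52.25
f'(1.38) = -8.25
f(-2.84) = 52.36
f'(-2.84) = -23.52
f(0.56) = -40.57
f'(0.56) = -19.58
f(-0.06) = -26.49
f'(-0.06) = -25.47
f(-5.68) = 59.80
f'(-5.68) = 26.35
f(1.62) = -53.75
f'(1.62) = -4.17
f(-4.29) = 73.91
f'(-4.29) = -4.11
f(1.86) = -54.23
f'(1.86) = 0.26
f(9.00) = 800.00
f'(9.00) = 290.00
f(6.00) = 182.00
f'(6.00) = 131.00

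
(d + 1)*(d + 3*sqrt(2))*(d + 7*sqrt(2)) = d^3 + d^2 + 10*sqrt(2)*d^2 + 10*sqrt(2)*d + 42*d + 42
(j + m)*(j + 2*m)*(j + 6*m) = j^3 + 9*j^2*m + 20*j*m^2 + 12*m^3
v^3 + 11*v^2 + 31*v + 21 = (v + 1)*(v + 3)*(v + 7)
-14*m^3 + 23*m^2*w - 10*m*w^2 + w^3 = (-7*m + w)*(-2*m + w)*(-m + w)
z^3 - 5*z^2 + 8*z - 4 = (z - 2)^2*(z - 1)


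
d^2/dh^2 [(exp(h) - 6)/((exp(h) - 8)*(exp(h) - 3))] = (exp(4*h) - 13*exp(3*h) + 54*exp(2*h) + 114*exp(h) - 1008)*exp(h)/(exp(6*h) - 33*exp(5*h) + 435*exp(4*h) - 2915*exp(3*h) + 10440*exp(2*h) - 19008*exp(h) + 13824)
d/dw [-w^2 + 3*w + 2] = 3 - 2*w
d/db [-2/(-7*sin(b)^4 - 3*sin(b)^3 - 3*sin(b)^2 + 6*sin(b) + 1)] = 2*(-28*sin(b)^3 - 9*sin(b)^2 - 6*sin(b) + 6)*cos(b)/(7*sin(b)^4 + 3*sin(b)^3 + 3*sin(b)^2 - 6*sin(b) - 1)^2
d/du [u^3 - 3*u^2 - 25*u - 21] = 3*u^2 - 6*u - 25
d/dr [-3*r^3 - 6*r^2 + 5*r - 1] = -9*r^2 - 12*r + 5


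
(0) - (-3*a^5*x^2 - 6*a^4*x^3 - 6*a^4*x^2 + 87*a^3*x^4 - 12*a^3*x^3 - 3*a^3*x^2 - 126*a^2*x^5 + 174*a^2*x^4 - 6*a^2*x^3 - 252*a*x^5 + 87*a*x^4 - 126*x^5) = 3*a^5*x^2 + 6*a^4*x^3 + 6*a^4*x^2 - 87*a^3*x^4 + 12*a^3*x^3 + 3*a^3*x^2 + 126*a^2*x^5 - 174*a^2*x^4 + 6*a^2*x^3 + 252*a*x^5 - 87*a*x^4 + 126*x^5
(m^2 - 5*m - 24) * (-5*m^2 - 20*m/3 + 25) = -5*m^4 + 55*m^3/3 + 535*m^2/3 + 35*m - 600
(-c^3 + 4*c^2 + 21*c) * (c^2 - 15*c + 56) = -c^5 + 19*c^4 - 95*c^3 - 91*c^2 + 1176*c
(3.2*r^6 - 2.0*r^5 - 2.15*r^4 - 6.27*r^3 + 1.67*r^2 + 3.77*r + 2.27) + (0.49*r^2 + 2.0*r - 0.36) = 3.2*r^6 - 2.0*r^5 - 2.15*r^4 - 6.27*r^3 + 2.16*r^2 + 5.77*r + 1.91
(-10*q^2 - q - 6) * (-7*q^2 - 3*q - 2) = 70*q^4 + 37*q^3 + 65*q^2 + 20*q + 12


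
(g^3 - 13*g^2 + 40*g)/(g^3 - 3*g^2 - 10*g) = (g - 8)/(g + 2)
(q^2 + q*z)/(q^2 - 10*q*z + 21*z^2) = q*(q + z)/(q^2 - 10*q*z + 21*z^2)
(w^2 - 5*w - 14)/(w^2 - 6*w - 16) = (w - 7)/(w - 8)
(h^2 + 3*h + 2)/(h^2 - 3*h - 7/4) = 4*(h^2 + 3*h + 2)/(4*h^2 - 12*h - 7)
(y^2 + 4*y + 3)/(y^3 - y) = (y + 3)/(y*(y - 1))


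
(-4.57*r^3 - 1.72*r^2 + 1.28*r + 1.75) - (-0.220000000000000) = -4.57*r^3 - 1.72*r^2 + 1.28*r + 1.97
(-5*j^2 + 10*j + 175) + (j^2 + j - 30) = -4*j^2 + 11*j + 145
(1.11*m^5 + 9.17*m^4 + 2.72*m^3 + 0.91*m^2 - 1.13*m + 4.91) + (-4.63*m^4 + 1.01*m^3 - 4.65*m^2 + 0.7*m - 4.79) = 1.11*m^5 + 4.54*m^4 + 3.73*m^3 - 3.74*m^2 - 0.43*m + 0.12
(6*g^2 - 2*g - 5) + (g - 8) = 6*g^2 - g - 13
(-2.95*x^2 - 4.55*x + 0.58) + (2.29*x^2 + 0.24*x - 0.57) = -0.66*x^2 - 4.31*x + 0.01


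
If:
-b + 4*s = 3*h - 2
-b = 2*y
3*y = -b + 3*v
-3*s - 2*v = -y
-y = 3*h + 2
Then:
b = 72/31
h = -26/93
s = -4/31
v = -12/31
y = -36/31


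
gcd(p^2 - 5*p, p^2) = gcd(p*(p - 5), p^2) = p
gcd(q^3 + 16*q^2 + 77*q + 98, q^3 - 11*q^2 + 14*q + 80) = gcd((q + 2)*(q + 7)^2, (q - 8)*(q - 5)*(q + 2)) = q + 2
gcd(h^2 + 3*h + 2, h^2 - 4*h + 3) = 1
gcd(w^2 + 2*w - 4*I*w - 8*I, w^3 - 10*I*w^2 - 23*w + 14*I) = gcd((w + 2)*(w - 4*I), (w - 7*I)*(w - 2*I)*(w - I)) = 1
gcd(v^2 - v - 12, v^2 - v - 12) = v^2 - v - 12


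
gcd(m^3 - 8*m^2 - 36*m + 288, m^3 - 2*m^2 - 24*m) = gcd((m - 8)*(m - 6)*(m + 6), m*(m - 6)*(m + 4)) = m - 6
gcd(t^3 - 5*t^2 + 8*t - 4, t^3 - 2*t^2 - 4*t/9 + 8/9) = t - 2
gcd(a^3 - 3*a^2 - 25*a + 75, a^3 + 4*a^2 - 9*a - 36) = a - 3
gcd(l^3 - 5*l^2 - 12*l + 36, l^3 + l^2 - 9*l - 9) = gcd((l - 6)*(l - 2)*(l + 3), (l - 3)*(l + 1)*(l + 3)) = l + 3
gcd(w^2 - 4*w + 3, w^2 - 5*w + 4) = w - 1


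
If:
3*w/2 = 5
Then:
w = 10/3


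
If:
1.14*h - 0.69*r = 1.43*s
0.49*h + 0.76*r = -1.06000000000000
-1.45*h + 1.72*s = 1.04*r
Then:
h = -2.31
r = 0.10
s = -1.89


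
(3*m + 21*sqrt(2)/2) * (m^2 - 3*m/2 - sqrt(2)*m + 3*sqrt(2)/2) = 3*m^3 - 9*m^2/2 + 15*sqrt(2)*m^2/2 - 21*m - 45*sqrt(2)*m/4 + 63/2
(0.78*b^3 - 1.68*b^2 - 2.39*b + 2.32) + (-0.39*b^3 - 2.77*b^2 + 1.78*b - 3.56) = 0.39*b^3 - 4.45*b^2 - 0.61*b - 1.24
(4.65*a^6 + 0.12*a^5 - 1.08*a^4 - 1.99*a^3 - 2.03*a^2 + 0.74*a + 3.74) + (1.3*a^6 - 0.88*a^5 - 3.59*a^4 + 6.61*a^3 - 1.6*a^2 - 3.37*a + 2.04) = 5.95*a^6 - 0.76*a^5 - 4.67*a^4 + 4.62*a^3 - 3.63*a^2 - 2.63*a + 5.78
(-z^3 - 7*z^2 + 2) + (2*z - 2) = -z^3 - 7*z^2 + 2*z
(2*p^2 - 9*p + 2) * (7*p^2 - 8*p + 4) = 14*p^4 - 79*p^3 + 94*p^2 - 52*p + 8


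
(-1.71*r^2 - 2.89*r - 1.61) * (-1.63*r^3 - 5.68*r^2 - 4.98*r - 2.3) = 2.7873*r^5 + 14.4235*r^4 + 27.5553*r^3 + 27.47*r^2 + 14.6648*r + 3.703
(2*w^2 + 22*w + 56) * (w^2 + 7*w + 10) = 2*w^4 + 36*w^3 + 230*w^2 + 612*w + 560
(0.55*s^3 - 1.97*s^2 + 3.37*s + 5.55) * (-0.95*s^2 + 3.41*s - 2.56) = -0.5225*s^5 + 3.747*s^4 - 11.3272*s^3 + 11.2624*s^2 + 10.2983*s - 14.208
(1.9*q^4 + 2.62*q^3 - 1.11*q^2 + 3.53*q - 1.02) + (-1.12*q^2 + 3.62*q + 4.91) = 1.9*q^4 + 2.62*q^3 - 2.23*q^2 + 7.15*q + 3.89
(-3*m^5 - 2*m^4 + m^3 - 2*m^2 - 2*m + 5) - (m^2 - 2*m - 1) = -3*m^5 - 2*m^4 + m^3 - 3*m^2 + 6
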